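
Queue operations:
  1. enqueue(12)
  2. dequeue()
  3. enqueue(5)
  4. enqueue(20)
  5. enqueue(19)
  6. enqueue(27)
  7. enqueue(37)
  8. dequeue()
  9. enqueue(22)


enqueue(12) -> [12]
dequeue()->12, []
enqueue(5) -> [5]
enqueue(20) -> [5, 20]
enqueue(19) -> [5, 20, 19]
enqueue(27) -> [5, 20, 19, 27]
enqueue(37) -> [5, 20, 19, 27, 37]
dequeue()->5, [20, 19, 27, 37]
enqueue(22) -> [20, 19, 27, 37, 22]

Final queue: [20, 19, 27, 37, 22]


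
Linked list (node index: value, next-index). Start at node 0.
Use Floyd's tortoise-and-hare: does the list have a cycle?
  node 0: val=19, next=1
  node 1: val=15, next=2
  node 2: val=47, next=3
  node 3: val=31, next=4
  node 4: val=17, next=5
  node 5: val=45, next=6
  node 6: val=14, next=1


Floyd's tortoise (slow, +1) and hare (fast, +2):
  init: slow=0, fast=0
  step 1: slow=1, fast=2
  step 2: slow=2, fast=4
  step 3: slow=3, fast=6
  step 4: slow=4, fast=2
  step 5: slow=5, fast=4
  step 6: slow=6, fast=6
  slow == fast at node 6: cycle detected

Cycle: yes


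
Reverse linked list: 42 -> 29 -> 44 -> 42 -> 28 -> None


Step 1: curr=42, set curr.next=prev(None) | reversed so far: 42
Step 2: curr=29, set curr.next=prev(42) | reversed so far: 29 -> 42
Step 3: curr=44, set curr.next=prev(29) | reversed so far: 44 -> 29 -> 42
Step 4: curr=42, set curr.next=prev(44) | reversed so far: 42 -> 44 -> 29 -> 42
Step 5: curr=28, set curr.next=prev(42) | reversed so far: 28 -> 42 -> 44 -> 29 -> 42

28 -> 42 -> 44 -> 29 -> 42 -> None


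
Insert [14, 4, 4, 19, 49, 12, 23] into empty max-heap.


Insert 14: [14]
Insert 4: [14, 4]
Insert 4: [14, 4, 4]
Insert 19: [19, 14, 4, 4]
Insert 49: [49, 19, 4, 4, 14]
Insert 12: [49, 19, 12, 4, 14, 4]
Insert 23: [49, 19, 23, 4, 14, 4, 12]

Final heap: [49, 19, 23, 4, 14, 4, 12]


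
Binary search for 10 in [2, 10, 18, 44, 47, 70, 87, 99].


Step 1: lo=0, hi=7, mid=3, val=44
Step 2: lo=0, hi=2, mid=1, val=10

Found at index 1


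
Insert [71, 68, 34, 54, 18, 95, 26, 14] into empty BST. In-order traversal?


Insert 71: root
Insert 68: L from 71
Insert 34: L from 71 -> L from 68
Insert 54: L from 71 -> L from 68 -> R from 34
Insert 18: L from 71 -> L from 68 -> L from 34
Insert 95: R from 71
Insert 26: L from 71 -> L from 68 -> L from 34 -> R from 18
Insert 14: L from 71 -> L from 68 -> L from 34 -> L from 18

In-order: [14, 18, 26, 34, 54, 68, 71, 95]


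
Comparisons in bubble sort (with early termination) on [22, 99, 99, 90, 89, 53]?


Algorithm: bubble sort (with early termination)
Input: [22, 99, 99, 90, 89, 53]
Sorted: [22, 53, 89, 90, 99, 99]

15


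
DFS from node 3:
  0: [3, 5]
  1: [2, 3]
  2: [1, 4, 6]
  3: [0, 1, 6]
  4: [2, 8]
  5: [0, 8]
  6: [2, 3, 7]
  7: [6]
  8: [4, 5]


Visit 3, push [6, 1, 0]
Visit 0, push [5]
Visit 5, push [8]
Visit 8, push [4]
Visit 4, push [2]
Visit 2, push [6, 1]
Visit 1, push []
Visit 6, push [7]
Visit 7, push []

DFS order: [3, 0, 5, 8, 4, 2, 1, 6, 7]


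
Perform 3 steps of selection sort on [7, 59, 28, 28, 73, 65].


Initial: [7, 59, 28, 28, 73, 65]
Step 1: min=7 at 0
  Swap: [7, 59, 28, 28, 73, 65]
Step 2: min=28 at 2
  Swap: [7, 28, 59, 28, 73, 65]
Step 3: min=28 at 3
  Swap: [7, 28, 28, 59, 73, 65]

After 3 steps: [7, 28, 28, 59, 73, 65]


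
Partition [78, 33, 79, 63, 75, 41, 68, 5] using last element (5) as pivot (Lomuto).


Pivot: 5
Place pivot at 0: [5, 33, 79, 63, 75, 41, 68, 78]

Partitioned: [5, 33, 79, 63, 75, 41, 68, 78]


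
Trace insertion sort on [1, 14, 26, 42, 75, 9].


Initial: [1, 14, 26, 42, 75, 9]
Insert 14: [1, 14, 26, 42, 75, 9]
Insert 26: [1, 14, 26, 42, 75, 9]
Insert 42: [1, 14, 26, 42, 75, 9]
Insert 75: [1, 14, 26, 42, 75, 9]
Insert 9: [1, 9, 14, 26, 42, 75]

Sorted: [1, 9, 14, 26, 42, 75]


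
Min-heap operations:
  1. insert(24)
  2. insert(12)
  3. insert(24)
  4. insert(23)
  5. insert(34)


insert(24) -> [24]
insert(12) -> [12, 24]
insert(24) -> [12, 24, 24]
insert(23) -> [12, 23, 24, 24]
insert(34) -> [12, 23, 24, 24, 34]

Final heap: [12, 23, 24, 24, 34]


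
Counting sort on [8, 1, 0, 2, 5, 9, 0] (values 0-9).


Input: [8, 1, 0, 2, 5, 9, 0]
Counts: [2, 1, 1, 0, 0, 1, 0, 0, 1, 1]

Sorted: [0, 0, 1, 2, 5, 8, 9]


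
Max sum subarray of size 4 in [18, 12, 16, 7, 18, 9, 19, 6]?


[0:4]: 53
[1:5]: 53
[2:6]: 50
[3:7]: 53
[4:8]: 52

Max: 53 at [0:4]


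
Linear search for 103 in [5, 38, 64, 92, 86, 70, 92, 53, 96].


i=0: 5!=103
i=1: 38!=103
i=2: 64!=103
i=3: 92!=103
i=4: 86!=103
i=5: 70!=103
i=6: 92!=103
i=7: 53!=103
i=8: 96!=103

Not found, 9 comps


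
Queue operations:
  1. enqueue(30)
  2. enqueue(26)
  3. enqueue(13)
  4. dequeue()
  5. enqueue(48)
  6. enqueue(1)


enqueue(30) -> [30]
enqueue(26) -> [30, 26]
enqueue(13) -> [30, 26, 13]
dequeue()->30, [26, 13]
enqueue(48) -> [26, 13, 48]
enqueue(1) -> [26, 13, 48, 1]

Final queue: [26, 13, 48, 1]


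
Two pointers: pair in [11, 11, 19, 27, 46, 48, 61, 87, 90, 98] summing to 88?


lo=0(11)+hi=9(98)=109
lo=0(11)+hi=8(90)=101
lo=0(11)+hi=7(87)=98
lo=0(11)+hi=6(61)=72
lo=1(11)+hi=6(61)=72
lo=2(19)+hi=6(61)=80
lo=3(27)+hi=6(61)=88

Yes: 27+61=88


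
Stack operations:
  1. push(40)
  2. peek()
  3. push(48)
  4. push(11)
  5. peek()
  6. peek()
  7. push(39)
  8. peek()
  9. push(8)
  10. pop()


push(40) -> [40]
peek()->40
push(48) -> [40, 48]
push(11) -> [40, 48, 11]
peek()->11
peek()->11
push(39) -> [40, 48, 11, 39]
peek()->39
push(8) -> [40, 48, 11, 39, 8]
pop()->8, [40, 48, 11, 39]

Final stack: [40, 48, 11, 39]


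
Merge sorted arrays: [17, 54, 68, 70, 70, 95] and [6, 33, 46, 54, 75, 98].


Take 6 from B
Take 17 from A
Take 33 from B
Take 46 from B
Take 54 from A
Take 54 from B
Take 68 from A
Take 70 from A
Take 70 from A
Take 75 from B
Take 95 from A

Merged: [6, 17, 33, 46, 54, 54, 68, 70, 70, 75, 95, 98]


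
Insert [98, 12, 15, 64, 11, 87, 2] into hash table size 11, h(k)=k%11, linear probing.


Insert 98: h=10 -> slot 10
Insert 12: h=1 -> slot 1
Insert 15: h=4 -> slot 4
Insert 64: h=9 -> slot 9
Insert 11: h=0 -> slot 0
Insert 87: h=10, 3 probes -> slot 2
Insert 2: h=2, 1 probes -> slot 3

Table: [11, 12, 87, 2, 15, None, None, None, None, 64, 98]


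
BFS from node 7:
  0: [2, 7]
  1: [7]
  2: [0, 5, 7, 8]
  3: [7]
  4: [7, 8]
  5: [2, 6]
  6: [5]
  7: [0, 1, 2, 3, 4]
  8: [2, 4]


Visit 7, enqueue [0, 1, 2, 3, 4]
Visit 0, enqueue []
Visit 1, enqueue []
Visit 2, enqueue [5, 8]
Visit 3, enqueue []
Visit 4, enqueue []
Visit 5, enqueue [6]
Visit 8, enqueue []
Visit 6, enqueue []

BFS order: [7, 0, 1, 2, 3, 4, 5, 8, 6]


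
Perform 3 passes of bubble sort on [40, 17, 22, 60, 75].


Initial: [40, 17, 22, 60, 75]
Pass 1: [17, 22, 40, 60, 75] (2 swaps)
Pass 2: [17, 22, 40, 60, 75] (0 swaps)
Pass 3: [17, 22, 40, 60, 75] (0 swaps)

After 3 passes: [17, 22, 40, 60, 75]


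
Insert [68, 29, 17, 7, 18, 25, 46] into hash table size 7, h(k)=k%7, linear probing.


Insert 68: h=5 -> slot 5
Insert 29: h=1 -> slot 1
Insert 17: h=3 -> slot 3
Insert 7: h=0 -> slot 0
Insert 18: h=4 -> slot 4
Insert 25: h=4, 2 probes -> slot 6
Insert 46: h=4, 5 probes -> slot 2

Table: [7, 29, 46, 17, 18, 68, 25]


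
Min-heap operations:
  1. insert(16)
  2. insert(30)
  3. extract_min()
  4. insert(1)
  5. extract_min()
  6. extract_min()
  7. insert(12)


insert(16) -> [16]
insert(30) -> [16, 30]
extract_min()->16, [30]
insert(1) -> [1, 30]
extract_min()->1, [30]
extract_min()->30, []
insert(12) -> [12]

Final heap: [12]


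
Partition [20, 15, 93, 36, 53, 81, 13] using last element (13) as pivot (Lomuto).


Pivot: 13
Place pivot at 0: [13, 15, 93, 36, 53, 81, 20]

Partitioned: [13, 15, 93, 36, 53, 81, 20]


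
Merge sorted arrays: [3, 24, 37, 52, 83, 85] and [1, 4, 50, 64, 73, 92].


Take 1 from B
Take 3 from A
Take 4 from B
Take 24 from A
Take 37 from A
Take 50 from B
Take 52 from A
Take 64 from B
Take 73 from B
Take 83 from A
Take 85 from A

Merged: [1, 3, 4, 24, 37, 50, 52, 64, 73, 83, 85, 92]


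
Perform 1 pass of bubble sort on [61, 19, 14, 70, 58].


Initial: [61, 19, 14, 70, 58]
Pass 1: [19, 14, 61, 58, 70] (3 swaps)

After 1 pass: [19, 14, 61, 58, 70]


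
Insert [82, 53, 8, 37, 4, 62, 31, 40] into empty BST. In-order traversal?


Insert 82: root
Insert 53: L from 82
Insert 8: L from 82 -> L from 53
Insert 37: L from 82 -> L from 53 -> R from 8
Insert 4: L from 82 -> L from 53 -> L from 8
Insert 62: L from 82 -> R from 53
Insert 31: L from 82 -> L from 53 -> R from 8 -> L from 37
Insert 40: L from 82 -> L from 53 -> R from 8 -> R from 37

In-order: [4, 8, 31, 37, 40, 53, 62, 82]


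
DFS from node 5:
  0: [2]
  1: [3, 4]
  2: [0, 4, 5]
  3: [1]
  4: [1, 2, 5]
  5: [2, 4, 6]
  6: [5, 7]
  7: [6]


Visit 5, push [6, 4, 2]
Visit 2, push [4, 0]
Visit 0, push []
Visit 4, push [1]
Visit 1, push [3]
Visit 3, push []
Visit 6, push [7]
Visit 7, push []

DFS order: [5, 2, 0, 4, 1, 3, 6, 7]


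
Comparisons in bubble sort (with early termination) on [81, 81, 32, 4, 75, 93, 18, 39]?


Algorithm: bubble sort (with early termination)
Input: [81, 81, 32, 4, 75, 93, 18, 39]
Sorted: [4, 18, 32, 39, 75, 81, 81, 93]

27


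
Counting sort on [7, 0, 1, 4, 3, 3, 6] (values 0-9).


Input: [7, 0, 1, 4, 3, 3, 6]
Counts: [1, 1, 0, 2, 1, 0, 1, 1, 0, 0]

Sorted: [0, 1, 3, 3, 4, 6, 7]


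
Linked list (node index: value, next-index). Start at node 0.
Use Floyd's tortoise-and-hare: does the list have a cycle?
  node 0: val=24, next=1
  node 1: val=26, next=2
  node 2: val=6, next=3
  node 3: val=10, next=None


Floyd's tortoise (slow, +1) and hare (fast, +2):
  init: slow=0, fast=0
  step 1: slow=1, fast=2
  step 2: fast 2->3->None, no cycle

Cycle: no


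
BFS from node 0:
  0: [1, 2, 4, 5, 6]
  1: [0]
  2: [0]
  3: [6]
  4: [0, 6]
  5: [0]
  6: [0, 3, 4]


Visit 0, enqueue [1, 2, 4, 5, 6]
Visit 1, enqueue []
Visit 2, enqueue []
Visit 4, enqueue []
Visit 5, enqueue []
Visit 6, enqueue [3]
Visit 3, enqueue []

BFS order: [0, 1, 2, 4, 5, 6, 3]


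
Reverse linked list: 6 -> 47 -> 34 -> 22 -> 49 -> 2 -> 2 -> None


Step 1: curr=6, set curr.next=prev(None) | reversed so far: 6
Step 2: curr=47, set curr.next=prev(6) | reversed so far: 47 -> 6
Step 3: curr=34, set curr.next=prev(47) | reversed so far: 34 -> 47 -> 6
Step 4: curr=22, set curr.next=prev(34) | reversed so far: 22 -> 34 -> 47 -> 6
Step 5: curr=49, set curr.next=prev(22) | reversed so far: 49 -> 22 -> 34 -> 47 -> 6
Step 6: curr=2, set curr.next=prev(49) | reversed so far: 2 -> 49 -> 22 -> 34 -> 47 -> 6
Step 7: curr=2, set curr.next=prev(2) | reversed so far: 2 -> 2 -> 49 -> 22 -> 34 -> 47 -> 6

2 -> 2 -> 49 -> 22 -> 34 -> 47 -> 6 -> None


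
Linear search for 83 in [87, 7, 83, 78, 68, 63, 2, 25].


i=0: 87!=83
i=1: 7!=83
i=2: 83==83 found!

Found at 2, 3 comps


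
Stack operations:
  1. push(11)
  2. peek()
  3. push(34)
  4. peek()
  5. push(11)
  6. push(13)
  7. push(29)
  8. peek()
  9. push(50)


push(11) -> [11]
peek()->11
push(34) -> [11, 34]
peek()->34
push(11) -> [11, 34, 11]
push(13) -> [11, 34, 11, 13]
push(29) -> [11, 34, 11, 13, 29]
peek()->29
push(50) -> [11, 34, 11, 13, 29, 50]

Final stack: [11, 34, 11, 13, 29, 50]


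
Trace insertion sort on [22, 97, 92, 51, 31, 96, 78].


Initial: [22, 97, 92, 51, 31, 96, 78]
Insert 97: [22, 97, 92, 51, 31, 96, 78]
Insert 92: [22, 92, 97, 51, 31, 96, 78]
Insert 51: [22, 51, 92, 97, 31, 96, 78]
Insert 31: [22, 31, 51, 92, 97, 96, 78]
Insert 96: [22, 31, 51, 92, 96, 97, 78]
Insert 78: [22, 31, 51, 78, 92, 96, 97]

Sorted: [22, 31, 51, 78, 92, 96, 97]


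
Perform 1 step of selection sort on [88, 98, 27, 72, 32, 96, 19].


Initial: [88, 98, 27, 72, 32, 96, 19]
Step 1: min=19 at 6
  Swap: [19, 98, 27, 72, 32, 96, 88]

After 1 step: [19, 98, 27, 72, 32, 96, 88]


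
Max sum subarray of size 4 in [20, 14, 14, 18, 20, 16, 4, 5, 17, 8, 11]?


[0:4]: 66
[1:5]: 66
[2:6]: 68
[3:7]: 58
[4:8]: 45
[5:9]: 42
[6:10]: 34
[7:11]: 41

Max: 68 at [2:6]


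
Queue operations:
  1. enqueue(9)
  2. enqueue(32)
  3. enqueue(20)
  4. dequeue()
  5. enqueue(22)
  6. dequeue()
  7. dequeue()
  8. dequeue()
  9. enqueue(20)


enqueue(9) -> [9]
enqueue(32) -> [9, 32]
enqueue(20) -> [9, 32, 20]
dequeue()->9, [32, 20]
enqueue(22) -> [32, 20, 22]
dequeue()->32, [20, 22]
dequeue()->20, [22]
dequeue()->22, []
enqueue(20) -> [20]

Final queue: [20]


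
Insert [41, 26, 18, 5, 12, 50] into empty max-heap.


Insert 41: [41]
Insert 26: [41, 26]
Insert 18: [41, 26, 18]
Insert 5: [41, 26, 18, 5]
Insert 12: [41, 26, 18, 5, 12]
Insert 50: [50, 26, 41, 5, 12, 18]

Final heap: [50, 26, 41, 5, 12, 18]


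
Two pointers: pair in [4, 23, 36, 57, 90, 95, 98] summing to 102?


lo=0(4)+hi=6(98)=102

Yes: 4+98=102


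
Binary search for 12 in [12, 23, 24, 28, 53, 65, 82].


Step 1: lo=0, hi=6, mid=3, val=28
Step 2: lo=0, hi=2, mid=1, val=23
Step 3: lo=0, hi=0, mid=0, val=12

Found at index 0


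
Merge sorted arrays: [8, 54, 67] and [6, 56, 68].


Take 6 from B
Take 8 from A
Take 54 from A
Take 56 from B
Take 67 from A

Merged: [6, 8, 54, 56, 67, 68]


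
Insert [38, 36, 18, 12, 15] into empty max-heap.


Insert 38: [38]
Insert 36: [38, 36]
Insert 18: [38, 36, 18]
Insert 12: [38, 36, 18, 12]
Insert 15: [38, 36, 18, 12, 15]

Final heap: [38, 36, 18, 12, 15]


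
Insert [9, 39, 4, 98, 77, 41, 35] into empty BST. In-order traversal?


Insert 9: root
Insert 39: R from 9
Insert 4: L from 9
Insert 98: R from 9 -> R from 39
Insert 77: R from 9 -> R from 39 -> L from 98
Insert 41: R from 9 -> R from 39 -> L from 98 -> L from 77
Insert 35: R from 9 -> L from 39

In-order: [4, 9, 35, 39, 41, 77, 98]


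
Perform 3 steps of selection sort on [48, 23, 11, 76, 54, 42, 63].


Initial: [48, 23, 11, 76, 54, 42, 63]
Step 1: min=11 at 2
  Swap: [11, 23, 48, 76, 54, 42, 63]
Step 2: min=23 at 1
  Swap: [11, 23, 48, 76, 54, 42, 63]
Step 3: min=42 at 5
  Swap: [11, 23, 42, 76, 54, 48, 63]

After 3 steps: [11, 23, 42, 76, 54, 48, 63]


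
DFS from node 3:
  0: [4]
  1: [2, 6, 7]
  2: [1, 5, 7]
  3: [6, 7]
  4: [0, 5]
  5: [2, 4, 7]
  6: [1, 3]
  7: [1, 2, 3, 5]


Visit 3, push [7, 6]
Visit 6, push [1]
Visit 1, push [7, 2]
Visit 2, push [7, 5]
Visit 5, push [7, 4]
Visit 4, push [0]
Visit 0, push []
Visit 7, push []

DFS order: [3, 6, 1, 2, 5, 4, 0, 7]


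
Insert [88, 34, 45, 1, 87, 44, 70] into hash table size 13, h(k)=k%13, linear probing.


Insert 88: h=10 -> slot 10
Insert 34: h=8 -> slot 8
Insert 45: h=6 -> slot 6
Insert 1: h=1 -> slot 1
Insert 87: h=9 -> slot 9
Insert 44: h=5 -> slot 5
Insert 70: h=5, 2 probes -> slot 7

Table: [None, 1, None, None, None, 44, 45, 70, 34, 87, 88, None, None]


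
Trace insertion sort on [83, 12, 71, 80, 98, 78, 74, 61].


Initial: [83, 12, 71, 80, 98, 78, 74, 61]
Insert 12: [12, 83, 71, 80, 98, 78, 74, 61]
Insert 71: [12, 71, 83, 80, 98, 78, 74, 61]
Insert 80: [12, 71, 80, 83, 98, 78, 74, 61]
Insert 98: [12, 71, 80, 83, 98, 78, 74, 61]
Insert 78: [12, 71, 78, 80, 83, 98, 74, 61]
Insert 74: [12, 71, 74, 78, 80, 83, 98, 61]
Insert 61: [12, 61, 71, 74, 78, 80, 83, 98]

Sorted: [12, 61, 71, 74, 78, 80, 83, 98]


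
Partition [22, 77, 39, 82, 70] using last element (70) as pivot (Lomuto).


Pivot: 70
  22 <= 70: advance i (no swap)
  39 <= 70: swap -> [22, 39, 77, 82, 70]
Place pivot at 2: [22, 39, 70, 82, 77]

Partitioned: [22, 39, 70, 82, 77]


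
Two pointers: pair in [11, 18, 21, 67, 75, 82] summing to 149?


lo=0(11)+hi=5(82)=93
lo=1(18)+hi=5(82)=100
lo=2(21)+hi=5(82)=103
lo=3(67)+hi=5(82)=149

Yes: 67+82=149


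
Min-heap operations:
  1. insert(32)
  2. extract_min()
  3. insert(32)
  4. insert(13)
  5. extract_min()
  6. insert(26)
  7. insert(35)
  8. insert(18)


insert(32) -> [32]
extract_min()->32, []
insert(32) -> [32]
insert(13) -> [13, 32]
extract_min()->13, [32]
insert(26) -> [26, 32]
insert(35) -> [26, 32, 35]
insert(18) -> [18, 26, 35, 32]

Final heap: [18, 26, 35, 32]


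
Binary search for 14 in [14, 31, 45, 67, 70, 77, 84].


Step 1: lo=0, hi=6, mid=3, val=67
Step 2: lo=0, hi=2, mid=1, val=31
Step 3: lo=0, hi=0, mid=0, val=14

Found at index 0


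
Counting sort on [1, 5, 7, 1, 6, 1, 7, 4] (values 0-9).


Input: [1, 5, 7, 1, 6, 1, 7, 4]
Counts: [0, 3, 0, 0, 1, 1, 1, 2, 0, 0]

Sorted: [1, 1, 1, 4, 5, 6, 7, 7]


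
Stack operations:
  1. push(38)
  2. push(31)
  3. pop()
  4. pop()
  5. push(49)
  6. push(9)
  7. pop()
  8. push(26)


push(38) -> [38]
push(31) -> [38, 31]
pop()->31, [38]
pop()->38, []
push(49) -> [49]
push(9) -> [49, 9]
pop()->9, [49]
push(26) -> [49, 26]

Final stack: [49, 26]


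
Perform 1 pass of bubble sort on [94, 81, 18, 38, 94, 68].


Initial: [94, 81, 18, 38, 94, 68]
Pass 1: [81, 18, 38, 94, 68, 94] (4 swaps)

After 1 pass: [81, 18, 38, 94, 68, 94]


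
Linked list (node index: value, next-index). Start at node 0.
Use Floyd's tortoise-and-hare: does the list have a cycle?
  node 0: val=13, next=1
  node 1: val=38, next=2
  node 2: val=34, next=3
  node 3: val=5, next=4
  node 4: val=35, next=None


Floyd's tortoise (slow, +1) and hare (fast, +2):
  init: slow=0, fast=0
  step 1: slow=1, fast=2
  step 2: slow=2, fast=4
  step 3: fast -> None, no cycle

Cycle: no


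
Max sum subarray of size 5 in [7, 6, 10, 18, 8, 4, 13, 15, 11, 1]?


[0:5]: 49
[1:6]: 46
[2:7]: 53
[3:8]: 58
[4:9]: 51
[5:10]: 44

Max: 58 at [3:8]


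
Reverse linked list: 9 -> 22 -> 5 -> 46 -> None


Step 1: curr=9, set curr.next=prev(None) | reversed so far: 9
Step 2: curr=22, set curr.next=prev(9) | reversed so far: 22 -> 9
Step 3: curr=5, set curr.next=prev(22) | reversed so far: 5 -> 22 -> 9
Step 4: curr=46, set curr.next=prev(5) | reversed so far: 46 -> 5 -> 22 -> 9

46 -> 5 -> 22 -> 9 -> None


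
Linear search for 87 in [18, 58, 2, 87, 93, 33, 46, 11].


i=0: 18!=87
i=1: 58!=87
i=2: 2!=87
i=3: 87==87 found!

Found at 3, 4 comps


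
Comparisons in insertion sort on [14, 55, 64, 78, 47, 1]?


Algorithm: insertion sort
Input: [14, 55, 64, 78, 47, 1]
Sorted: [1, 14, 47, 55, 64, 78]

12


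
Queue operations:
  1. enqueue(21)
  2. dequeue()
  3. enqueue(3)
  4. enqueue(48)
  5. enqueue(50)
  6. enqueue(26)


enqueue(21) -> [21]
dequeue()->21, []
enqueue(3) -> [3]
enqueue(48) -> [3, 48]
enqueue(50) -> [3, 48, 50]
enqueue(26) -> [3, 48, 50, 26]

Final queue: [3, 48, 50, 26]


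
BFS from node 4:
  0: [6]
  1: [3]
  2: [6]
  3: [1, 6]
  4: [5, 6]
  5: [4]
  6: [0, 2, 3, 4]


Visit 4, enqueue [5, 6]
Visit 5, enqueue []
Visit 6, enqueue [0, 2, 3]
Visit 0, enqueue []
Visit 2, enqueue []
Visit 3, enqueue [1]
Visit 1, enqueue []

BFS order: [4, 5, 6, 0, 2, 3, 1]


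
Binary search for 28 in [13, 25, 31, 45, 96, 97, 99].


Step 1: lo=0, hi=6, mid=3, val=45
Step 2: lo=0, hi=2, mid=1, val=25
Step 3: lo=2, hi=2, mid=2, val=31

Not found


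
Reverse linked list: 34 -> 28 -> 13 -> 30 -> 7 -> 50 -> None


Step 1: curr=34, set curr.next=prev(None) | reversed so far: 34
Step 2: curr=28, set curr.next=prev(34) | reversed so far: 28 -> 34
Step 3: curr=13, set curr.next=prev(28) | reversed so far: 13 -> 28 -> 34
Step 4: curr=30, set curr.next=prev(13) | reversed so far: 30 -> 13 -> 28 -> 34
Step 5: curr=7, set curr.next=prev(30) | reversed so far: 7 -> 30 -> 13 -> 28 -> 34
Step 6: curr=50, set curr.next=prev(7) | reversed so far: 50 -> 7 -> 30 -> 13 -> 28 -> 34

50 -> 7 -> 30 -> 13 -> 28 -> 34 -> None


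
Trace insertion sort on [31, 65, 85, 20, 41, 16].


Initial: [31, 65, 85, 20, 41, 16]
Insert 65: [31, 65, 85, 20, 41, 16]
Insert 85: [31, 65, 85, 20, 41, 16]
Insert 20: [20, 31, 65, 85, 41, 16]
Insert 41: [20, 31, 41, 65, 85, 16]
Insert 16: [16, 20, 31, 41, 65, 85]

Sorted: [16, 20, 31, 41, 65, 85]


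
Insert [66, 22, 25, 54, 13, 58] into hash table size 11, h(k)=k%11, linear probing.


Insert 66: h=0 -> slot 0
Insert 22: h=0, 1 probes -> slot 1
Insert 25: h=3 -> slot 3
Insert 54: h=10 -> slot 10
Insert 13: h=2 -> slot 2
Insert 58: h=3, 1 probes -> slot 4

Table: [66, 22, 13, 25, 58, None, None, None, None, None, 54]


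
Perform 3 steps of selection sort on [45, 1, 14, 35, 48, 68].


Initial: [45, 1, 14, 35, 48, 68]
Step 1: min=1 at 1
  Swap: [1, 45, 14, 35, 48, 68]
Step 2: min=14 at 2
  Swap: [1, 14, 45, 35, 48, 68]
Step 3: min=35 at 3
  Swap: [1, 14, 35, 45, 48, 68]

After 3 steps: [1, 14, 35, 45, 48, 68]


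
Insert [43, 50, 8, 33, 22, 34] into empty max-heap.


Insert 43: [43]
Insert 50: [50, 43]
Insert 8: [50, 43, 8]
Insert 33: [50, 43, 8, 33]
Insert 22: [50, 43, 8, 33, 22]
Insert 34: [50, 43, 34, 33, 22, 8]

Final heap: [50, 43, 34, 33, 22, 8]


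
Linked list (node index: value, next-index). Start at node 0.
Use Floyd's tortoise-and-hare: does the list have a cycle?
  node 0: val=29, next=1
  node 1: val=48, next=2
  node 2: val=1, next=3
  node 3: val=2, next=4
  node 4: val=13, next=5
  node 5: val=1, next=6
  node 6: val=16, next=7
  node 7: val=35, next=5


Floyd's tortoise (slow, +1) and hare (fast, +2):
  init: slow=0, fast=0
  step 1: slow=1, fast=2
  step 2: slow=2, fast=4
  step 3: slow=3, fast=6
  step 4: slow=4, fast=5
  step 5: slow=5, fast=7
  step 6: slow=6, fast=6
  slow == fast at node 6: cycle detected

Cycle: yes


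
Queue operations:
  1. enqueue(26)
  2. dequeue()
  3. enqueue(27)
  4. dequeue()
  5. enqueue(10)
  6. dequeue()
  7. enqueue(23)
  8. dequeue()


enqueue(26) -> [26]
dequeue()->26, []
enqueue(27) -> [27]
dequeue()->27, []
enqueue(10) -> [10]
dequeue()->10, []
enqueue(23) -> [23]
dequeue()->23, []

Final queue: []


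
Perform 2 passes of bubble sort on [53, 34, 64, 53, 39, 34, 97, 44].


Initial: [53, 34, 64, 53, 39, 34, 97, 44]
Pass 1: [34, 53, 53, 39, 34, 64, 44, 97] (5 swaps)
Pass 2: [34, 53, 39, 34, 53, 44, 64, 97] (3 swaps)

After 2 passes: [34, 53, 39, 34, 53, 44, 64, 97]


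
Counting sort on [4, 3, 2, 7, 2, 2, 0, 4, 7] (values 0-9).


Input: [4, 3, 2, 7, 2, 2, 0, 4, 7]
Counts: [1, 0, 3, 1, 2, 0, 0, 2, 0, 0]

Sorted: [0, 2, 2, 2, 3, 4, 4, 7, 7]


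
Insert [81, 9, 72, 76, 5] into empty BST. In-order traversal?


Insert 81: root
Insert 9: L from 81
Insert 72: L from 81 -> R from 9
Insert 76: L from 81 -> R from 9 -> R from 72
Insert 5: L from 81 -> L from 9

In-order: [5, 9, 72, 76, 81]


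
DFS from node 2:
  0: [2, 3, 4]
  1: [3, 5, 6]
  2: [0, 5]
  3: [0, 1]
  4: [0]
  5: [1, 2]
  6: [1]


Visit 2, push [5, 0]
Visit 0, push [4, 3]
Visit 3, push [1]
Visit 1, push [6, 5]
Visit 5, push []
Visit 6, push []
Visit 4, push []

DFS order: [2, 0, 3, 1, 5, 6, 4]


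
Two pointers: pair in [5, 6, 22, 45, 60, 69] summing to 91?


lo=0(5)+hi=5(69)=74
lo=1(6)+hi=5(69)=75
lo=2(22)+hi=5(69)=91

Yes: 22+69=91


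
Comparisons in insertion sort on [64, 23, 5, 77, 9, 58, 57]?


Algorithm: insertion sort
Input: [64, 23, 5, 77, 9, 58, 57]
Sorted: [5, 9, 23, 57, 58, 64, 77]

15


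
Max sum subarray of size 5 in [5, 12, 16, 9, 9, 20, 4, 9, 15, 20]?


[0:5]: 51
[1:6]: 66
[2:7]: 58
[3:8]: 51
[4:9]: 57
[5:10]: 68

Max: 68 at [5:10]


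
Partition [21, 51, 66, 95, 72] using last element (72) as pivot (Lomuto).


Pivot: 72
  21 <= 72: advance i (no swap)
  51 <= 72: advance i (no swap)
  66 <= 72: advance i (no swap)
Place pivot at 3: [21, 51, 66, 72, 95]

Partitioned: [21, 51, 66, 72, 95]


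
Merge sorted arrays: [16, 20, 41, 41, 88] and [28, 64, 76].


Take 16 from A
Take 20 from A
Take 28 from B
Take 41 from A
Take 41 from A
Take 64 from B
Take 76 from B

Merged: [16, 20, 28, 41, 41, 64, 76, 88]


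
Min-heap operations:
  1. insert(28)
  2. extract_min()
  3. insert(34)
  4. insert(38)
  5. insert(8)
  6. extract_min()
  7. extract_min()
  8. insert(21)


insert(28) -> [28]
extract_min()->28, []
insert(34) -> [34]
insert(38) -> [34, 38]
insert(8) -> [8, 38, 34]
extract_min()->8, [34, 38]
extract_min()->34, [38]
insert(21) -> [21, 38]

Final heap: [21, 38]


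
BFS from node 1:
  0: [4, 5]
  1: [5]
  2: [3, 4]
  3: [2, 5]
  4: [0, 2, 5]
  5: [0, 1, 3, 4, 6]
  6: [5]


Visit 1, enqueue [5]
Visit 5, enqueue [0, 3, 4, 6]
Visit 0, enqueue []
Visit 3, enqueue [2]
Visit 4, enqueue []
Visit 6, enqueue []
Visit 2, enqueue []

BFS order: [1, 5, 0, 3, 4, 6, 2]


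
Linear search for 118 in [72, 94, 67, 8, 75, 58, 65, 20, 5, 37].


i=0: 72!=118
i=1: 94!=118
i=2: 67!=118
i=3: 8!=118
i=4: 75!=118
i=5: 58!=118
i=6: 65!=118
i=7: 20!=118
i=8: 5!=118
i=9: 37!=118

Not found, 10 comps


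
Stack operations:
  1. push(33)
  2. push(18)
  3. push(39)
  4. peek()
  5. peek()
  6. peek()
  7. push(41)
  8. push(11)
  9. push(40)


push(33) -> [33]
push(18) -> [33, 18]
push(39) -> [33, 18, 39]
peek()->39
peek()->39
peek()->39
push(41) -> [33, 18, 39, 41]
push(11) -> [33, 18, 39, 41, 11]
push(40) -> [33, 18, 39, 41, 11, 40]

Final stack: [33, 18, 39, 41, 11, 40]


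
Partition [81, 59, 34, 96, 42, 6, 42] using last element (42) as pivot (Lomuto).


Pivot: 42
  34 <= 42: swap -> [34, 59, 81, 96, 42, 6, 42]
  42 <= 42: swap -> [34, 42, 81, 96, 59, 6, 42]
  6 <= 42: swap -> [34, 42, 6, 96, 59, 81, 42]
Place pivot at 3: [34, 42, 6, 42, 59, 81, 96]

Partitioned: [34, 42, 6, 42, 59, 81, 96]


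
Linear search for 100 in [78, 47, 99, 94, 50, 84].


i=0: 78!=100
i=1: 47!=100
i=2: 99!=100
i=3: 94!=100
i=4: 50!=100
i=5: 84!=100

Not found, 6 comps


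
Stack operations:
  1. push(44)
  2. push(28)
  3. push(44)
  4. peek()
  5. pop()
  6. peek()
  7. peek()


push(44) -> [44]
push(28) -> [44, 28]
push(44) -> [44, 28, 44]
peek()->44
pop()->44, [44, 28]
peek()->28
peek()->28

Final stack: [44, 28]


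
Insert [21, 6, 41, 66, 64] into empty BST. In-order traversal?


Insert 21: root
Insert 6: L from 21
Insert 41: R from 21
Insert 66: R from 21 -> R from 41
Insert 64: R from 21 -> R from 41 -> L from 66

In-order: [6, 21, 41, 64, 66]


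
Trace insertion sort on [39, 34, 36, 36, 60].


Initial: [39, 34, 36, 36, 60]
Insert 34: [34, 39, 36, 36, 60]
Insert 36: [34, 36, 39, 36, 60]
Insert 36: [34, 36, 36, 39, 60]
Insert 60: [34, 36, 36, 39, 60]

Sorted: [34, 36, 36, 39, 60]


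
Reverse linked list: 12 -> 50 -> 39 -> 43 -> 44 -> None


Step 1: curr=12, set curr.next=prev(None) | reversed so far: 12
Step 2: curr=50, set curr.next=prev(12) | reversed so far: 50 -> 12
Step 3: curr=39, set curr.next=prev(50) | reversed so far: 39 -> 50 -> 12
Step 4: curr=43, set curr.next=prev(39) | reversed so far: 43 -> 39 -> 50 -> 12
Step 5: curr=44, set curr.next=prev(43) | reversed so far: 44 -> 43 -> 39 -> 50 -> 12

44 -> 43 -> 39 -> 50 -> 12 -> None


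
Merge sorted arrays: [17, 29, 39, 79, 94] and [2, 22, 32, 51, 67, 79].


Take 2 from B
Take 17 from A
Take 22 from B
Take 29 from A
Take 32 from B
Take 39 from A
Take 51 from B
Take 67 from B
Take 79 from A
Take 79 from B

Merged: [2, 17, 22, 29, 32, 39, 51, 67, 79, 79, 94]


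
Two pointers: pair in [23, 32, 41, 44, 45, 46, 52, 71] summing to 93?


lo=0(23)+hi=7(71)=94
lo=0(23)+hi=6(52)=75
lo=1(32)+hi=6(52)=84
lo=2(41)+hi=6(52)=93

Yes: 41+52=93


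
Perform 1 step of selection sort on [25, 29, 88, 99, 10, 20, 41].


Initial: [25, 29, 88, 99, 10, 20, 41]
Step 1: min=10 at 4
  Swap: [10, 29, 88, 99, 25, 20, 41]

After 1 step: [10, 29, 88, 99, 25, 20, 41]


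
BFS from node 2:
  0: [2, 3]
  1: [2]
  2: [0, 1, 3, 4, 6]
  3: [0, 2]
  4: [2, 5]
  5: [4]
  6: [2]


Visit 2, enqueue [0, 1, 3, 4, 6]
Visit 0, enqueue []
Visit 1, enqueue []
Visit 3, enqueue []
Visit 4, enqueue [5]
Visit 6, enqueue []
Visit 5, enqueue []

BFS order: [2, 0, 1, 3, 4, 6, 5]


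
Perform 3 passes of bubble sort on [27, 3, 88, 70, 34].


Initial: [27, 3, 88, 70, 34]
Pass 1: [3, 27, 70, 34, 88] (3 swaps)
Pass 2: [3, 27, 34, 70, 88] (1 swaps)
Pass 3: [3, 27, 34, 70, 88] (0 swaps)

After 3 passes: [3, 27, 34, 70, 88]


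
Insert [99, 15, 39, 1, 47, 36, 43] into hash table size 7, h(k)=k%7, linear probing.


Insert 99: h=1 -> slot 1
Insert 15: h=1, 1 probes -> slot 2
Insert 39: h=4 -> slot 4
Insert 1: h=1, 2 probes -> slot 3
Insert 47: h=5 -> slot 5
Insert 36: h=1, 5 probes -> slot 6
Insert 43: h=1, 6 probes -> slot 0

Table: [43, 99, 15, 1, 39, 47, 36]


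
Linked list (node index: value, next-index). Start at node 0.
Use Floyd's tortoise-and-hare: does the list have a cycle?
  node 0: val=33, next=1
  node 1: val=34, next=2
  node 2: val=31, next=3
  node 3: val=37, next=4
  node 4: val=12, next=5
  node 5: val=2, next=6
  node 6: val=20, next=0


Floyd's tortoise (slow, +1) and hare (fast, +2):
  init: slow=0, fast=0
  step 1: slow=1, fast=2
  step 2: slow=2, fast=4
  step 3: slow=3, fast=6
  step 4: slow=4, fast=1
  step 5: slow=5, fast=3
  step 6: slow=6, fast=5
  step 7: slow=0, fast=0
  slow == fast at node 0: cycle detected

Cycle: yes


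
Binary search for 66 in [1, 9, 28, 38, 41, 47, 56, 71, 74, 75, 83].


Step 1: lo=0, hi=10, mid=5, val=47
Step 2: lo=6, hi=10, mid=8, val=74
Step 3: lo=6, hi=7, mid=6, val=56
Step 4: lo=7, hi=7, mid=7, val=71

Not found


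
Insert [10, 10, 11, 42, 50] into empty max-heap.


Insert 10: [10]
Insert 10: [10, 10]
Insert 11: [11, 10, 10]
Insert 42: [42, 11, 10, 10]
Insert 50: [50, 42, 10, 10, 11]

Final heap: [50, 42, 10, 10, 11]


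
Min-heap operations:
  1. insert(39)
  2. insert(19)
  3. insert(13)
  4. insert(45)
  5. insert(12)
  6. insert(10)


insert(39) -> [39]
insert(19) -> [19, 39]
insert(13) -> [13, 39, 19]
insert(45) -> [13, 39, 19, 45]
insert(12) -> [12, 13, 19, 45, 39]
insert(10) -> [10, 13, 12, 45, 39, 19]

Final heap: [10, 13, 12, 45, 39, 19]


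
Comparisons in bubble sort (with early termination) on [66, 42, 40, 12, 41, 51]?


Algorithm: bubble sort (with early termination)
Input: [66, 42, 40, 12, 41, 51]
Sorted: [12, 40, 41, 42, 51, 66]

14


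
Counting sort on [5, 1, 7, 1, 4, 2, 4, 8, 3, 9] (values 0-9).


Input: [5, 1, 7, 1, 4, 2, 4, 8, 3, 9]
Counts: [0, 2, 1, 1, 2, 1, 0, 1, 1, 1]

Sorted: [1, 1, 2, 3, 4, 4, 5, 7, 8, 9]


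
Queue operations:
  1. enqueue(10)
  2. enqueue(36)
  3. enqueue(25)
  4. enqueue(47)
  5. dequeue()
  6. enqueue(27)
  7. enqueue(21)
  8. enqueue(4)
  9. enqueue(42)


enqueue(10) -> [10]
enqueue(36) -> [10, 36]
enqueue(25) -> [10, 36, 25]
enqueue(47) -> [10, 36, 25, 47]
dequeue()->10, [36, 25, 47]
enqueue(27) -> [36, 25, 47, 27]
enqueue(21) -> [36, 25, 47, 27, 21]
enqueue(4) -> [36, 25, 47, 27, 21, 4]
enqueue(42) -> [36, 25, 47, 27, 21, 4, 42]

Final queue: [36, 25, 47, 27, 21, 4, 42]


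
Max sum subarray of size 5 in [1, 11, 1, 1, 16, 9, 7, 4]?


[0:5]: 30
[1:6]: 38
[2:7]: 34
[3:8]: 37

Max: 38 at [1:6]


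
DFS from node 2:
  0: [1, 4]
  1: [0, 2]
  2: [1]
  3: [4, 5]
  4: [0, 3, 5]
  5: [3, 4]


Visit 2, push [1]
Visit 1, push [0]
Visit 0, push [4]
Visit 4, push [5, 3]
Visit 3, push [5]
Visit 5, push []

DFS order: [2, 1, 0, 4, 3, 5]


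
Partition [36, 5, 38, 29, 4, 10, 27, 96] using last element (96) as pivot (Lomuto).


Pivot: 96
  36 <= 96: advance i (no swap)
  5 <= 96: advance i (no swap)
  38 <= 96: advance i (no swap)
  29 <= 96: advance i (no swap)
  4 <= 96: advance i (no swap)
  10 <= 96: advance i (no swap)
  27 <= 96: advance i (no swap)
Place pivot at 7: [36, 5, 38, 29, 4, 10, 27, 96]

Partitioned: [36, 5, 38, 29, 4, 10, 27, 96]


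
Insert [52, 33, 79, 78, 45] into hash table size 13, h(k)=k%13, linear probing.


Insert 52: h=0 -> slot 0
Insert 33: h=7 -> slot 7
Insert 79: h=1 -> slot 1
Insert 78: h=0, 2 probes -> slot 2
Insert 45: h=6 -> slot 6

Table: [52, 79, 78, None, None, None, 45, 33, None, None, None, None, None]


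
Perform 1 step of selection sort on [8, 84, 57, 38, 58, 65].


Initial: [8, 84, 57, 38, 58, 65]
Step 1: min=8 at 0
  Swap: [8, 84, 57, 38, 58, 65]

After 1 step: [8, 84, 57, 38, 58, 65]


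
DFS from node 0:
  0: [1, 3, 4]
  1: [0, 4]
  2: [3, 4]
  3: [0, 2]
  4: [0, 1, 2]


Visit 0, push [4, 3, 1]
Visit 1, push [4]
Visit 4, push [2]
Visit 2, push [3]
Visit 3, push []

DFS order: [0, 1, 4, 2, 3]


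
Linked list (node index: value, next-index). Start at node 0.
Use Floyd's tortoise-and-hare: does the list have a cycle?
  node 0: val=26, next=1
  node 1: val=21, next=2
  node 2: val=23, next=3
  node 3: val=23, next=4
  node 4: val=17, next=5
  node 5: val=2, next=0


Floyd's tortoise (slow, +1) and hare (fast, +2):
  init: slow=0, fast=0
  step 1: slow=1, fast=2
  step 2: slow=2, fast=4
  step 3: slow=3, fast=0
  step 4: slow=4, fast=2
  step 5: slow=5, fast=4
  step 6: slow=0, fast=0
  slow == fast at node 0: cycle detected

Cycle: yes


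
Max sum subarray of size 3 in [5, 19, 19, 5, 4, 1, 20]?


[0:3]: 43
[1:4]: 43
[2:5]: 28
[3:6]: 10
[4:7]: 25

Max: 43 at [0:3]


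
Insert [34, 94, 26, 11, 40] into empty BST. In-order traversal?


Insert 34: root
Insert 94: R from 34
Insert 26: L from 34
Insert 11: L from 34 -> L from 26
Insert 40: R from 34 -> L from 94

In-order: [11, 26, 34, 40, 94]


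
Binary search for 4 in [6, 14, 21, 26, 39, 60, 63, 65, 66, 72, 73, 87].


Step 1: lo=0, hi=11, mid=5, val=60
Step 2: lo=0, hi=4, mid=2, val=21
Step 3: lo=0, hi=1, mid=0, val=6

Not found


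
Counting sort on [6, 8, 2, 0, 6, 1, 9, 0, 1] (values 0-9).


Input: [6, 8, 2, 0, 6, 1, 9, 0, 1]
Counts: [2, 2, 1, 0, 0, 0, 2, 0, 1, 1]

Sorted: [0, 0, 1, 1, 2, 6, 6, 8, 9]


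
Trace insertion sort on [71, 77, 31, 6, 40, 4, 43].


Initial: [71, 77, 31, 6, 40, 4, 43]
Insert 77: [71, 77, 31, 6, 40, 4, 43]
Insert 31: [31, 71, 77, 6, 40, 4, 43]
Insert 6: [6, 31, 71, 77, 40, 4, 43]
Insert 40: [6, 31, 40, 71, 77, 4, 43]
Insert 4: [4, 6, 31, 40, 71, 77, 43]
Insert 43: [4, 6, 31, 40, 43, 71, 77]

Sorted: [4, 6, 31, 40, 43, 71, 77]


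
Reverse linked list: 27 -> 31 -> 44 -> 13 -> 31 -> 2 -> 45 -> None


Step 1: curr=27, set curr.next=prev(None) | reversed so far: 27
Step 2: curr=31, set curr.next=prev(27) | reversed so far: 31 -> 27
Step 3: curr=44, set curr.next=prev(31) | reversed so far: 44 -> 31 -> 27
Step 4: curr=13, set curr.next=prev(44) | reversed so far: 13 -> 44 -> 31 -> 27
Step 5: curr=31, set curr.next=prev(13) | reversed so far: 31 -> 13 -> 44 -> 31 -> 27
Step 6: curr=2, set curr.next=prev(31) | reversed so far: 2 -> 31 -> 13 -> 44 -> 31 -> 27
Step 7: curr=45, set curr.next=prev(2) | reversed so far: 45 -> 2 -> 31 -> 13 -> 44 -> 31 -> 27

45 -> 2 -> 31 -> 13 -> 44 -> 31 -> 27 -> None


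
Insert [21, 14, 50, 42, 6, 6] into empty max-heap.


Insert 21: [21]
Insert 14: [21, 14]
Insert 50: [50, 14, 21]
Insert 42: [50, 42, 21, 14]
Insert 6: [50, 42, 21, 14, 6]
Insert 6: [50, 42, 21, 14, 6, 6]

Final heap: [50, 42, 21, 14, 6, 6]


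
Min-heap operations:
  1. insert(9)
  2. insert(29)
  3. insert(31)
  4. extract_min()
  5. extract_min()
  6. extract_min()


insert(9) -> [9]
insert(29) -> [9, 29]
insert(31) -> [9, 29, 31]
extract_min()->9, [29, 31]
extract_min()->29, [31]
extract_min()->31, []

Final heap: []


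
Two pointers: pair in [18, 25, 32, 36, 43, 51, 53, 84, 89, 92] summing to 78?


lo=0(18)+hi=9(92)=110
lo=0(18)+hi=8(89)=107
lo=0(18)+hi=7(84)=102
lo=0(18)+hi=6(53)=71
lo=1(25)+hi=6(53)=78

Yes: 25+53=78


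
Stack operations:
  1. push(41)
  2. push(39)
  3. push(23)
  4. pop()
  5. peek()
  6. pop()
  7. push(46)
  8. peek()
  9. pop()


push(41) -> [41]
push(39) -> [41, 39]
push(23) -> [41, 39, 23]
pop()->23, [41, 39]
peek()->39
pop()->39, [41]
push(46) -> [41, 46]
peek()->46
pop()->46, [41]

Final stack: [41]


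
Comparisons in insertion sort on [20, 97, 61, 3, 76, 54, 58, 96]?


Algorithm: insertion sort
Input: [20, 97, 61, 3, 76, 54, 58, 96]
Sorted: [3, 20, 54, 58, 61, 76, 96, 97]

18


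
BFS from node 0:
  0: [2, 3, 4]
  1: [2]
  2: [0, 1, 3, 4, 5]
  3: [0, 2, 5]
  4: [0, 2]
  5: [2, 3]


Visit 0, enqueue [2, 3, 4]
Visit 2, enqueue [1, 5]
Visit 3, enqueue []
Visit 4, enqueue []
Visit 1, enqueue []
Visit 5, enqueue []

BFS order: [0, 2, 3, 4, 1, 5]


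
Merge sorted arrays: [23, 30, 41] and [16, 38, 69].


Take 16 from B
Take 23 from A
Take 30 from A
Take 38 from B
Take 41 from A

Merged: [16, 23, 30, 38, 41, 69]


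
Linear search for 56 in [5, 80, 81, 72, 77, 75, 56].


i=0: 5!=56
i=1: 80!=56
i=2: 81!=56
i=3: 72!=56
i=4: 77!=56
i=5: 75!=56
i=6: 56==56 found!

Found at 6, 7 comps


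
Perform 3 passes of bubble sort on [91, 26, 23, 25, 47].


Initial: [91, 26, 23, 25, 47]
Pass 1: [26, 23, 25, 47, 91] (4 swaps)
Pass 2: [23, 25, 26, 47, 91] (2 swaps)
Pass 3: [23, 25, 26, 47, 91] (0 swaps)

After 3 passes: [23, 25, 26, 47, 91]


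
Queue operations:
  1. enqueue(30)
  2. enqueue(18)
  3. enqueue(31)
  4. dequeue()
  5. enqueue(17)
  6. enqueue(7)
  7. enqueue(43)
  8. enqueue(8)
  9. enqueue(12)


enqueue(30) -> [30]
enqueue(18) -> [30, 18]
enqueue(31) -> [30, 18, 31]
dequeue()->30, [18, 31]
enqueue(17) -> [18, 31, 17]
enqueue(7) -> [18, 31, 17, 7]
enqueue(43) -> [18, 31, 17, 7, 43]
enqueue(8) -> [18, 31, 17, 7, 43, 8]
enqueue(12) -> [18, 31, 17, 7, 43, 8, 12]

Final queue: [18, 31, 17, 7, 43, 8, 12]


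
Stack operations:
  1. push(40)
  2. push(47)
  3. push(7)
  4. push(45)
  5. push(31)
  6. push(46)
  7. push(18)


push(40) -> [40]
push(47) -> [40, 47]
push(7) -> [40, 47, 7]
push(45) -> [40, 47, 7, 45]
push(31) -> [40, 47, 7, 45, 31]
push(46) -> [40, 47, 7, 45, 31, 46]
push(18) -> [40, 47, 7, 45, 31, 46, 18]

Final stack: [40, 47, 7, 45, 31, 46, 18]


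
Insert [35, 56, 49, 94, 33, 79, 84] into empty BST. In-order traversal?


Insert 35: root
Insert 56: R from 35
Insert 49: R from 35 -> L from 56
Insert 94: R from 35 -> R from 56
Insert 33: L from 35
Insert 79: R from 35 -> R from 56 -> L from 94
Insert 84: R from 35 -> R from 56 -> L from 94 -> R from 79

In-order: [33, 35, 49, 56, 79, 84, 94]


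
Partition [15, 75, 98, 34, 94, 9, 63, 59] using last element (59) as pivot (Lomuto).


Pivot: 59
  15 <= 59: advance i (no swap)
  34 <= 59: swap -> [15, 34, 98, 75, 94, 9, 63, 59]
  9 <= 59: swap -> [15, 34, 9, 75, 94, 98, 63, 59]
Place pivot at 3: [15, 34, 9, 59, 94, 98, 63, 75]

Partitioned: [15, 34, 9, 59, 94, 98, 63, 75]


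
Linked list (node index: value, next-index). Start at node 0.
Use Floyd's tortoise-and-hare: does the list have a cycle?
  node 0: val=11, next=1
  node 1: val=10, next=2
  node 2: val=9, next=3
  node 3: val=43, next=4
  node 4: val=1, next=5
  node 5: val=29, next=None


Floyd's tortoise (slow, +1) and hare (fast, +2):
  init: slow=0, fast=0
  step 1: slow=1, fast=2
  step 2: slow=2, fast=4
  step 3: fast 4->5->None, no cycle

Cycle: no


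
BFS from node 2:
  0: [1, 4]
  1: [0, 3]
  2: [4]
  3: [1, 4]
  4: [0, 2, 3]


Visit 2, enqueue [4]
Visit 4, enqueue [0, 3]
Visit 0, enqueue [1]
Visit 3, enqueue []
Visit 1, enqueue []

BFS order: [2, 4, 0, 3, 1]


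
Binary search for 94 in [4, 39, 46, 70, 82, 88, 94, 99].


Step 1: lo=0, hi=7, mid=3, val=70
Step 2: lo=4, hi=7, mid=5, val=88
Step 3: lo=6, hi=7, mid=6, val=94

Found at index 6


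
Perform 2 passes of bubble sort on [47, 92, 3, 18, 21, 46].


Initial: [47, 92, 3, 18, 21, 46]
Pass 1: [47, 3, 18, 21, 46, 92] (4 swaps)
Pass 2: [3, 18, 21, 46, 47, 92] (4 swaps)

After 2 passes: [3, 18, 21, 46, 47, 92]


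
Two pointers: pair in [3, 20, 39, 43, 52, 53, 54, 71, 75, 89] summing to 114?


lo=0(3)+hi=9(89)=92
lo=1(20)+hi=9(89)=109
lo=2(39)+hi=9(89)=128
lo=2(39)+hi=8(75)=114

Yes: 39+75=114


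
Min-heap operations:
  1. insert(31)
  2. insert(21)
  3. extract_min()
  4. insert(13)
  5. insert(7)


insert(31) -> [31]
insert(21) -> [21, 31]
extract_min()->21, [31]
insert(13) -> [13, 31]
insert(7) -> [7, 31, 13]

Final heap: [7, 31, 13]


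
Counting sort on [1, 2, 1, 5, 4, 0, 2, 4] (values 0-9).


Input: [1, 2, 1, 5, 4, 0, 2, 4]
Counts: [1, 2, 2, 0, 2, 1, 0, 0, 0, 0]

Sorted: [0, 1, 1, 2, 2, 4, 4, 5]


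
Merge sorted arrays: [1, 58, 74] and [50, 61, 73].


Take 1 from A
Take 50 from B
Take 58 from A
Take 61 from B
Take 73 from B

Merged: [1, 50, 58, 61, 73, 74]


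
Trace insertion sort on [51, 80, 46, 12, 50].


Initial: [51, 80, 46, 12, 50]
Insert 80: [51, 80, 46, 12, 50]
Insert 46: [46, 51, 80, 12, 50]
Insert 12: [12, 46, 51, 80, 50]
Insert 50: [12, 46, 50, 51, 80]

Sorted: [12, 46, 50, 51, 80]
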